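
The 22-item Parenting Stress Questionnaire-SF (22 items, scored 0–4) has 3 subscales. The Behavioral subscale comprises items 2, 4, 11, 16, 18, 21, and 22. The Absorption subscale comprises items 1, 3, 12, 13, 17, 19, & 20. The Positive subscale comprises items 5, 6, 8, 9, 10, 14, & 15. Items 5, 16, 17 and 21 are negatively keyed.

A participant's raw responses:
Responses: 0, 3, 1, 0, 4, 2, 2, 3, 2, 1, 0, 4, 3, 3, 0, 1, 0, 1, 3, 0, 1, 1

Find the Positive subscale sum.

Positive items: 5, 6, 8, 9, 10, 14, 15.
Of these, item 5 is negatively keyed; reverse-coded value = 4 − response.
  item 5: 4 − 4 = 0
  item 6: 2
  item 8: 3
  item 9: 2
  item 10: 1
  item 14: 3
  item 15: 0
Sum = 0 + 2 + 3 + 2 + 1 + 3 + 0 = 11

11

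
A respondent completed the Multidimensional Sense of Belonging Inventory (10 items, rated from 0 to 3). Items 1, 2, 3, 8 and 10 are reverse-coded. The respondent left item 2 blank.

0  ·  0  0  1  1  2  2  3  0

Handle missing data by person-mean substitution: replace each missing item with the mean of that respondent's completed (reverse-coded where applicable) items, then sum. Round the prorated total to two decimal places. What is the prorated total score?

18.89

Reverse-coded (on a 0–3 scale, reversed = 3 − raw):
  item 1: 3 − 0 = 3
  item 3: 3 − 0 = 3
  item 8: 3 − 2 = 1
  item 10: 3 − 0 = 3
Completed scored items (9 of 10): 3, 3, 0, 1, 1, 2, 1, 3, 3; sum = 17.
Person mean = 17 / 9 ≈ 1.8889
Prorated total = (17 / 9) × 10 = 18.89 (to 2 dp)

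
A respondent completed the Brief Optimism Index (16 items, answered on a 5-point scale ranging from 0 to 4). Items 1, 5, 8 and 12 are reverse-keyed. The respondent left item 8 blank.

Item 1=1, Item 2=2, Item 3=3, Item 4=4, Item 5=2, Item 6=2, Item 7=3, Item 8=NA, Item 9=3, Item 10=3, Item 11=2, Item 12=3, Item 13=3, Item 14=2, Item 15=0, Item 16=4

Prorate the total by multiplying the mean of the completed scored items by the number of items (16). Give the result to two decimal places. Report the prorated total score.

39.47

Reverse-coded (reverse-coded value = 4 − response):
  item 1: 4 − 1 = 3
  item 5: 4 − 2 = 2
  item 12: 4 − 3 = 1
Completed scored items (15 of 16): 3, 2, 3, 4, 2, 2, 3, 3, 3, 2, 1, 3, 2, 0, 4; sum = 37.
Person mean = 37 / 15 ≈ 2.4667
Prorated total = (37 / 15) × 16 = 39.47 (to 2 dp)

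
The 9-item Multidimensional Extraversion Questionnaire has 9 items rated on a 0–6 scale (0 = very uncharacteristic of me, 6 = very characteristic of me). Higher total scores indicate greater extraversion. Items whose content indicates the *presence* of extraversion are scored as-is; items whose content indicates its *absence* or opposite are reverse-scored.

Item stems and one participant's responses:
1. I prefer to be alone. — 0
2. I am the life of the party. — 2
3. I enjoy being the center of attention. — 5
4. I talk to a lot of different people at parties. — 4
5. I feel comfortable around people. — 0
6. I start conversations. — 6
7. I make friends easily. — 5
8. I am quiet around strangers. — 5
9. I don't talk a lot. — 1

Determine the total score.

34

Items 1, 8, 9 describe the absence/opposite of extraversion → reverse-score.
reversed = (0+6) − raw = 6 − raw.
  item 1: 6 − 0 = 6
  item 2: 2
  item 3: 5
  item 4: 4
  item 5: 0
  item 6: 6
  item 7: 5
  item 8: 6 − 5 = 1
  item 9: 6 − 1 = 5
Total = 6 + 2 + 5 + 4 + 0 + 6 + 5 + 1 + 5 = 34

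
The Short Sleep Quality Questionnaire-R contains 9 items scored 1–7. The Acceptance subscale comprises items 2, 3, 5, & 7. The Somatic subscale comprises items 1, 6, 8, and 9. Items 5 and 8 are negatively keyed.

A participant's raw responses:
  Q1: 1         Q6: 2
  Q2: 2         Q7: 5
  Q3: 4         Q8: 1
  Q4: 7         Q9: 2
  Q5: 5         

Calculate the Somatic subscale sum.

Somatic items: 1, 6, 8, 9.
Of these, item 8 is negatively keyed; on a 1–7 scale, reversed = 8 − raw.
  item 1: 1
  item 6: 2
  item 8: 8 − 1 = 7
  item 9: 2
Sum = 1 + 2 + 7 + 2 = 12

12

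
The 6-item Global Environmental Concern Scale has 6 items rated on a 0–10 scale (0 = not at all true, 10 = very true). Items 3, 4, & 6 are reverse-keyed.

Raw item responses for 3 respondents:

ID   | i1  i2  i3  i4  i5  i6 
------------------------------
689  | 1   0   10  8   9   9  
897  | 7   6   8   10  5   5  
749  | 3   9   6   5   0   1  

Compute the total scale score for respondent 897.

25

Respondent 897 raw: 7, 6, 8, 10, 5, 5.
Reverse-coded (on a 0–10 scale, reversed = 10 − raw):
  item 1: 7
  item 2: 6
  item 3: 10 − 8 = 2
  item 4: 10 − 10 = 0
  item 5: 5
  item 6: 10 − 5 = 5
Sum = 7 + 6 + 2 + 0 + 5 + 5 = 25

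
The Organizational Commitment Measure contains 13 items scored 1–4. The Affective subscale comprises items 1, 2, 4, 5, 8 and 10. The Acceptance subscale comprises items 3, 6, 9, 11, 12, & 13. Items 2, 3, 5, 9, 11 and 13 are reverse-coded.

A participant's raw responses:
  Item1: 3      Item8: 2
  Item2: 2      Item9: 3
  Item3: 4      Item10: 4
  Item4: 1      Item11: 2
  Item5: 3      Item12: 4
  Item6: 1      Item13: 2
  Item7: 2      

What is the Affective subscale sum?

Affective items: 1, 2, 4, 5, 8, 10.
Of these, items 2 and 5 are reverse-coded; reversed = (1+4) − raw = 5 − raw.
  item 1: 3
  item 2: 5 − 2 = 3
  item 4: 1
  item 5: 5 − 3 = 2
  item 8: 2
  item 10: 4
Sum = 3 + 3 + 1 + 2 + 2 + 4 = 15

15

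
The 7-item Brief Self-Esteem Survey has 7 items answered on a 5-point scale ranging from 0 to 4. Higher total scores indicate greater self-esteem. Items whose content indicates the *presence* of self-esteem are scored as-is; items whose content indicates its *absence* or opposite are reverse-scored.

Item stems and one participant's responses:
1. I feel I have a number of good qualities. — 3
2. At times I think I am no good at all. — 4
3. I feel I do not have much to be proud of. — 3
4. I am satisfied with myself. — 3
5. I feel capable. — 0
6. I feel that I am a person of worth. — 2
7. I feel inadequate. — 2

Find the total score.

Items 2, 3, 7 describe the absence/opposite of self-esteem → reverse-score.
reverse-coded value = 4 − response.
  item 1: 3
  item 2: 4 − 4 = 0
  item 3: 4 − 3 = 1
  item 4: 3
  item 5: 0
  item 6: 2
  item 7: 4 − 2 = 2
Total = 3 + 0 + 1 + 3 + 0 + 2 + 2 = 11

11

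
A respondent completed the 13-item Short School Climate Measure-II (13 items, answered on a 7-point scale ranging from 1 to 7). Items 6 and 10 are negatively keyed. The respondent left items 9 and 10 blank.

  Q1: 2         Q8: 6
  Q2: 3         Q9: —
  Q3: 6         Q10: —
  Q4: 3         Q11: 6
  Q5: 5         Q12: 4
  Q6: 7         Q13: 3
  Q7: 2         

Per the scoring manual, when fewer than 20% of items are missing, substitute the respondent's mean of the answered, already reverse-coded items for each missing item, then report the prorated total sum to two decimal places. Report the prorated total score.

48.45

Reverse-coded (on a 1–7 scale, reversed = 8 − raw):
  item 6: 8 − 7 = 1
Completed scored items (11 of 13): 2, 3, 6, 3, 5, 1, 2, 6, 6, 4, 3; sum = 41.
Person mean = 41 / 11 ≈ 3.7273
Prorated total = (41 / 11) × 13 = 48.45 (to 2 dp)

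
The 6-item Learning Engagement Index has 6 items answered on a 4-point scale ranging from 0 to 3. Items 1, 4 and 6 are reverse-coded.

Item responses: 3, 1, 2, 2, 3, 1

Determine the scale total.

9

Reversing items 1, 4, & 6 with 3 − raw:
Total = (3−3) + 1 + 2 + (3−2) + 3 + (3−1)
      = 0 + 1 + 2 + 1 + 3 + 2 = 9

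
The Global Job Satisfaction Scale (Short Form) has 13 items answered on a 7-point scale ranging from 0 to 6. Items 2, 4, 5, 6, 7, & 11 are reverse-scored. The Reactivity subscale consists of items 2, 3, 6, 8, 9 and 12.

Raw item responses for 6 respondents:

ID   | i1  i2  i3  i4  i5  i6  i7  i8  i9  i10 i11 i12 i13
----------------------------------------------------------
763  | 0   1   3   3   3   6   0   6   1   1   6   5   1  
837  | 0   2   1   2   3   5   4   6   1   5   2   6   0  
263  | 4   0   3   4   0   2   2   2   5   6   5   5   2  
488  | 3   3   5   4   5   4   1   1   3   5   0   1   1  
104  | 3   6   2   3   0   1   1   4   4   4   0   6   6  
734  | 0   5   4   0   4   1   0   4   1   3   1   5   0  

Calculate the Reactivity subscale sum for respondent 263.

Respondent 263 raw: 4, 0, 3, 4, 0, 2, 2, 2, 5, 6, 5, 5, 2.
Reactivity items: 2, 3, 6, 8, 9, 12.
Reverse-coded (reverse-coded value = 6 − response):
  item 2: 6 − 0 = 6
  item 3: 3
  item 6: 6 − 2 = 4
  item 8: 2
  item 9: 5
  item 12: 5
Sum = 6 + 3 + 4 + 2 + 5 + 5 = 25

25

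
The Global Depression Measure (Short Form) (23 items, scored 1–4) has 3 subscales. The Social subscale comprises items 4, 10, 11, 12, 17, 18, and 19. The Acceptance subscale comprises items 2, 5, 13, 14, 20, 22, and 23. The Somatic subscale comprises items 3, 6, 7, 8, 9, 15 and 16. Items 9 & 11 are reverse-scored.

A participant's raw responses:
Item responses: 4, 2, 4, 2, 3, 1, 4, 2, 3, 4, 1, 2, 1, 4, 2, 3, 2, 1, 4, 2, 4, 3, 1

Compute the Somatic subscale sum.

18

Somatic items: 3, 6, 7, 8, 9, 15, 16.
Of these, item 9 is reverse-scored; reverse-coded value = 5 − response.
  item 3: 4
  item 6: 1
  item 7: 4
  item 8: 2
  item 9: 5 − 3 = 2
  item 15: 2
  item 16: 3
Sum = 4 + 1 + 4 + 2 + 2 + 2 + 3 = 18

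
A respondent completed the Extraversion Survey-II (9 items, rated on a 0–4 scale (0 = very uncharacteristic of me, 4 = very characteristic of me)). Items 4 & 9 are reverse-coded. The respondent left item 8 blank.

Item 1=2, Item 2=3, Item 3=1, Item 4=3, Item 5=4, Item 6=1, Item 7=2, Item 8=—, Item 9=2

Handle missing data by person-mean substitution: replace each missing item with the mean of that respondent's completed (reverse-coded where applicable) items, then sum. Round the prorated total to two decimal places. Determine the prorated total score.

Reverse-coded (reversed = (0+4) − raw = 4 − raw):
  item 4: 4 − 3 = 1
  item 9: 4 − 2 = 2
Completed scored items (8 of 9): 2, 3, 1, 1, 4, 1, 2, 2; sum = 16.
Person mean = 16 / 8 ≈ 2.0000
Prorated total = (16 / 8) × 9 = 18.00 (to 2 dp)

18.00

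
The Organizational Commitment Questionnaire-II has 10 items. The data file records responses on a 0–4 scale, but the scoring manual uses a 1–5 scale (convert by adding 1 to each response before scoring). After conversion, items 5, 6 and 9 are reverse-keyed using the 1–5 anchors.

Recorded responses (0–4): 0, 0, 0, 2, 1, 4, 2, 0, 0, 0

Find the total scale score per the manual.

Convert to 1–5: 1, 1, 1, 3, 2, 5, 3, 1, 1, 1
Reverse-coded (reversed = (1+5) − raw = 6 − raw):
  item 5: 6 − 2 = 4
  item 6: 6 − 5 = 1
  item 9: 6 − 1 = 5
Scored: 1, 1, 1, 3, 4, 1, 3, 1, 5, 1
Total = 21

21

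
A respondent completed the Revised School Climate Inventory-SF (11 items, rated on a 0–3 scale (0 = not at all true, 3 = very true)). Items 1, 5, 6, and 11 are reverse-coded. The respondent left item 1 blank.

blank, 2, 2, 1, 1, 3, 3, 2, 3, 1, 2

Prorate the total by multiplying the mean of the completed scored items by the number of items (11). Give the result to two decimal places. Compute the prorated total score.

18.70

Reverse-coded (on a 0–3 scale, reversed = 3 − raw):
  item 5: 3 − 1 = 2
  item 6: 3 − 3 = 0
  item 11: 3 − 2 = 1
Completed scored items (10 of 11): 2, 2, 1, 2, 0, 3, 2, 3, 1, 1; sum = 17.
Person mean = 17 / 10 ≈ 1.7000
Prorated total = (17 / 10) × 11 = 18.70 (to 2 dp)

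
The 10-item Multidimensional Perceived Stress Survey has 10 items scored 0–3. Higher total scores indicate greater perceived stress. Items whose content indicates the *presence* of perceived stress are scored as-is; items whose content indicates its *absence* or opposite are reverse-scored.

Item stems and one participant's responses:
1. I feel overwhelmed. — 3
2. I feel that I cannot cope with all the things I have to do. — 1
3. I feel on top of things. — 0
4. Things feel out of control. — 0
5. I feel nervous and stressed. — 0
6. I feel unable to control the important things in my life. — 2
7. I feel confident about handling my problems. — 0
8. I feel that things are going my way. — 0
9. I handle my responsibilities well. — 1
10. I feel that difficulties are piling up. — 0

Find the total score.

Items 3, 7, 8, 9 describe the absence/opposite of perceived stress → reverse-score.
reverse-coded value = 3 − response.
  item 1: 3
  item 2: 1
  item 3: 3 − 0 = 3
  item 4: 0
  item 5: 0
  item 6: 2
  item 7: 3 − 0 = 3
  item 8: 3 − 0 = 3
  item 9: 3 − 1 = 2
  item 10: 0
Total = 3 + 1 + 3 + 0 + 0 + 2 + 3 + 3 + 2 + 0 = 17

17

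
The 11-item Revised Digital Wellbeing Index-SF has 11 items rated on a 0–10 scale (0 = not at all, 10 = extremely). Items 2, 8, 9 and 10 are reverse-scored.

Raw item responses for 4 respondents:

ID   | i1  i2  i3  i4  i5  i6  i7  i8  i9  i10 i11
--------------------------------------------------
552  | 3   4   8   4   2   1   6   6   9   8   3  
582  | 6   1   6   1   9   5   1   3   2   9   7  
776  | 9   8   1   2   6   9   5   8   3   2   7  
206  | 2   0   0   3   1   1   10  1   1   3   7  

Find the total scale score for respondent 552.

Respondent 552 raw: 3, 4, 8, 4, 2, 1, 6, 6, 9, 8, 3.
Reverse-coded (on a 0–10 scale, reversed = 10 − raw):
  item 1: 3
  item 2: 10 − 4 = 6
  item 3: 8
  item 4: 4
  item 5: 2
  item 6: 1
  item 7: 6
  item 8: 10 − 6 = 4
  item 9: 10 − 9 = 1
  item 10: 10 − 8 = 2
  item 11: 3
Sum = 3 + 6 + 8 + 4 + 2 + 1 + 6 + 4 + 1 + 2 + 3 = 40

40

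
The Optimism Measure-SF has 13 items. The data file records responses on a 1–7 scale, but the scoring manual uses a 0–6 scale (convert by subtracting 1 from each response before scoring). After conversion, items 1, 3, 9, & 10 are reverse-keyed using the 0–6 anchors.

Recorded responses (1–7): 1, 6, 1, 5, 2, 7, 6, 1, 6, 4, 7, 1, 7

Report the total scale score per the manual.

Convert to 0–6: 0, 5, 0, 4, 1, 6, 5, 0, 5, 3, 6, 0, 6
Reverse-coded (reversed = (0+6) − raw = 6 − raw):
  item 1: 6 − 0 = 6
  item 3: 6 − 0 = 6
  item 9: 6 − 5 = 1
  item 10: 6 − 3 = 3
Scored: 6, 5, 6, 4, 1, 6, 5, 0, 1, 3, 6, 0, 6
Total = 49

49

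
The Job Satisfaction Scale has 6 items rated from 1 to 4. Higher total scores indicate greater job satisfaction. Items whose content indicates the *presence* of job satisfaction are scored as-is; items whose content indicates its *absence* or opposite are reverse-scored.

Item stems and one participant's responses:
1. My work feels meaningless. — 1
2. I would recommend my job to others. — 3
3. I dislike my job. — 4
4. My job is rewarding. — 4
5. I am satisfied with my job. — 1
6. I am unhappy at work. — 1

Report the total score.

17

Items 1, 3, 6 describe the absence/opposite of job satisfaction → reverse-score.
reverse-coded value = 5 − response.
  item 1: 5 − 1 = 4
  item 2: 3
  item 3: 5 − 4 = 1
  item 4: 4
  item 5: 1
  item 6: 5 − 1 = 4
Total = 4 + 3 + 1 + 4 + 1 + 4 = 17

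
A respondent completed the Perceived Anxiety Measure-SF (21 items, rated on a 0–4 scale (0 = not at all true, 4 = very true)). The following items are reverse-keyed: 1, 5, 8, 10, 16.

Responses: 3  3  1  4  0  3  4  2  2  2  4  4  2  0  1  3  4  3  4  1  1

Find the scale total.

Raw sum = 51. Reverse-keyed items: 1, 5, 8, 10, 16; their raw sum = 10.
Each reversal replaces raw with 4 − raw, changing the total by 4 − 2·raw per item.
Total = 51 + 5·4 − 2·10 = 51 + 20 − 20 = 51

51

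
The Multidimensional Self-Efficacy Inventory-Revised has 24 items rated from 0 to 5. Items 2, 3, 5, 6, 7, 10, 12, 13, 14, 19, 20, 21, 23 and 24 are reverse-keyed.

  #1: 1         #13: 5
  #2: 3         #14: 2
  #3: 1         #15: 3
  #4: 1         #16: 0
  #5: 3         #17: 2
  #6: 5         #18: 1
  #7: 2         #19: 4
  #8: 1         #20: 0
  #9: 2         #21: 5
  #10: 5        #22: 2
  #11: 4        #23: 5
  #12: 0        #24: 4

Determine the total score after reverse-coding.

Reversing items 2, 3, 5, 6, 7, 10, 12, 13, 14, 19, 20, 21, 23, and 24 with 5 − raw:
Total = 1 + (5−3) + (5−1) + 1 + (5−3) + (5−5) + (5−2) + 1 + 2 + (5−5) + 4 + (5−0) + (5−5) + (5−2) + 3 + 0 + 2 + 1 + (5−4) + (5−0) + (5−5) + 2 + (5−5) + (5−4)
      = 1 + 2 + 4 + 1 + 2 + 0 + 3 + 1 + 2 + 0 + 4 + 5 + 0 + 3 + 3 + 0 + 2 + 1 + 1 + 5 + 0 + 2 + 0 + 1 = 43

43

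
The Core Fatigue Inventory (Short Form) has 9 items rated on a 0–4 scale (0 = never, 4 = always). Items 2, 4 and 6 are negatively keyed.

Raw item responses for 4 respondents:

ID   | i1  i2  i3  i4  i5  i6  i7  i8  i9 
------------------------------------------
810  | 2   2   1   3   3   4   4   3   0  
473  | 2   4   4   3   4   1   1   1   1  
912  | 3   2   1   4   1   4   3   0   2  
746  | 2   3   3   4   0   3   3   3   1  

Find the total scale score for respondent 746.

14

Respondent 746 raw: 2, 3, 3, 4, 0, 3, 3, 3, 1.
Reverse-coded (reversed = (0+4) − raw = 4 − raw):
  item 1: 2
  item 2: 4 − 3 = 1
  item 3: 3
  item 4: 4 − 4 = 0
  item 5: 0
  item 6: 4 − 3 = 1
  item 7: 3
  item 8: 3
  item 9: 1
Sum = 2 + 1 + 3 + 0 + 0 + 1 + 3 + 3 + 1 = 14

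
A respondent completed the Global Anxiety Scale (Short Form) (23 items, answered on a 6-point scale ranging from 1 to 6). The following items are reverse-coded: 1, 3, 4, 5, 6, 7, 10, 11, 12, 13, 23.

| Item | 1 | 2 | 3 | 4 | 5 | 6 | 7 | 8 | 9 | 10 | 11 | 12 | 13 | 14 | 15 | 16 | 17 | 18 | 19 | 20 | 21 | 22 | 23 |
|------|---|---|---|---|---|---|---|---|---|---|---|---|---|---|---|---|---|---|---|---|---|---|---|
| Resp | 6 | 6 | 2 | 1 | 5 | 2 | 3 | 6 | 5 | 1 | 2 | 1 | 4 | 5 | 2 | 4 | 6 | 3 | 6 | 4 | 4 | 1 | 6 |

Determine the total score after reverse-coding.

Reversing items 1, 3, 4, 5, 6, 7, 10, 11, 12, 13, & 23 with 7 − raw:
Total = (7−6) + 6 + (7−2) + (7−1) + (7−5) + (7−2) + (7−3) + 6 + 5 + (7−1) + (7−2) + (7−1) + (7−4) + 5 + 2 + 4 + 6 + 3 + 6 + 4 + 4 + 1 + (7−6)
      = 1 + 6 + 5 + 6 + 2 + 5 + 4 + 6 + 5 + 6 + 5 + 6 + 3 + 5 + 2 + 4 + 6 + 3 + 6 + 4 + 4 + 1 + 1 = 96

96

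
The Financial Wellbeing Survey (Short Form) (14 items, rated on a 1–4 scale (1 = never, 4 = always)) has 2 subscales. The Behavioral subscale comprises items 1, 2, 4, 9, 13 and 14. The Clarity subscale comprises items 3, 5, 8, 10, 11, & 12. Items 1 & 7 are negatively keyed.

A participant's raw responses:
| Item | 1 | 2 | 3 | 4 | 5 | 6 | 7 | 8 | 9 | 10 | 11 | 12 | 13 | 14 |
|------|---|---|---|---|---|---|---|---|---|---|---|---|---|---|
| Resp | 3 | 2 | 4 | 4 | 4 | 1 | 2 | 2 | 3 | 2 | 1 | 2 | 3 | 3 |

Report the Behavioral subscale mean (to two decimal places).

2.83

Behavioral items: 1, 2, 4, 9, 13, 14.
Of these, item 1 is negatively keyed; on a 1–4 scale, reversed = 5 − raw.
  item 1: 5 − 3 = 2
  item 2: 2
  item 4: 4
  item 9: 3
  item 13: 3
  item 14: 3
Sum = 2 + 2 + 4 + 3 + 3 + 3 = 17
Mean = 17 / 6 = 2.83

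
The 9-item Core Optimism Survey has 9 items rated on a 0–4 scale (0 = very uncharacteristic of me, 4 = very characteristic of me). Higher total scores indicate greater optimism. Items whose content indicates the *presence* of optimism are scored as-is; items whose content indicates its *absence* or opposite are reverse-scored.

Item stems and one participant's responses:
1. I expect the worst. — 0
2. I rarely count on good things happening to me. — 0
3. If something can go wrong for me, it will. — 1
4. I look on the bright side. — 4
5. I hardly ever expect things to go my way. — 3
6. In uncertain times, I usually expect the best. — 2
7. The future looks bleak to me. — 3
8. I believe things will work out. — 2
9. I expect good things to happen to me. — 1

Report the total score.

22

Items 1, 2, 3, 5, 7 describe the absence/opposite of optimism → reverse-score.
reversed = (0+4) − raw = 4 − raw.
  item 1: 4 − 0 = 4
  item 2: 4 − 0 = 4
  item 3: 4 − 1 = 3
  item 4: 4
  item 5: 4 − 3 = 1
  item 6: 2
  item 7: 4 − 3 = 1
  item 8: 2
  item 9: 1
Total = 4 + 4 + 3 + 4 + 1 + 2 + 1 + 2 + 1 = 22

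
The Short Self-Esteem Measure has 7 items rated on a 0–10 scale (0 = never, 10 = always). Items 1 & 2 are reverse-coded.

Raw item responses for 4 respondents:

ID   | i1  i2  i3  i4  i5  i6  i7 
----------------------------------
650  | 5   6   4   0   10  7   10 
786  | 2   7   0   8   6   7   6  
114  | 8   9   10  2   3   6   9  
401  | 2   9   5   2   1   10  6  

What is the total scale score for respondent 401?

Respondent 401 raw: 2, 9, 5, 2, 1, 10, 6.
Reverse-coded (reverse-coded value = 10 − response):
  item 1: 10 − 2 = 8
  item 2: 10 − 9 = 1
  item 3: 5
  item 4: 2
  item 5: 1
  item 6: 10
  item 7: 6
Sum = 8 + 1 + 5 + 2 + 1 + 10 + 6 = 33

33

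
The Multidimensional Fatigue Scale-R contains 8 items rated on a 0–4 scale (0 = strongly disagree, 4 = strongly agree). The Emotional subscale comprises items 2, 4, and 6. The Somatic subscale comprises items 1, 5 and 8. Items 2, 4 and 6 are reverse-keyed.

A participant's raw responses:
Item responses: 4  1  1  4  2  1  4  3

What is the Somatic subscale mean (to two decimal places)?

3.00

Somatic items: 1, 5, 8.
  item 1: 4
  item 5: 2
  item 8: 3
Sum = 4 + 2 + 3 = 9
Mean = 9 / 3 = 3.00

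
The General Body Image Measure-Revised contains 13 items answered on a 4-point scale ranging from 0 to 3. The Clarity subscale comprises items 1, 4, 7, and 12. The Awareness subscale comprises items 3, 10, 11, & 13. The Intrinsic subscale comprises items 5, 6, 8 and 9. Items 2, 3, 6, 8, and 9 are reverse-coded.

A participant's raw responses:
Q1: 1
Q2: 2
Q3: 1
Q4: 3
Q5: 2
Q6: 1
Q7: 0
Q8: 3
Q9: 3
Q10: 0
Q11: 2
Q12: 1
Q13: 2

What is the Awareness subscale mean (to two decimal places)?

Awareness items: 3, 10, 11, 13.
Of these, item 3 is reverse-coded; reverse-coded value = 3 − response.
  item 3: 3 − 1 = 2
  item 10: 0
  item 11: 2
  item 13: 2
Sum = 2 + 0 + 2 + 2 = 6
Mean = 6 / 4 = 1.50

1.50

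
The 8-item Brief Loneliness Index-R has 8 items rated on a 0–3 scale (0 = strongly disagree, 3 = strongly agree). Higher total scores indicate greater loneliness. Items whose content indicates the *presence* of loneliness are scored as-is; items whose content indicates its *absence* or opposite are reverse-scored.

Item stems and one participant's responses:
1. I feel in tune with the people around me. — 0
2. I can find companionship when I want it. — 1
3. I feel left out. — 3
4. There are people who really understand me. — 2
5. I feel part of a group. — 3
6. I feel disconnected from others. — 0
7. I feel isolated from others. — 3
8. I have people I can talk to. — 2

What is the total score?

13

Items 1, 2, 4, 5, 8 describe the absence/opposite of loneliness → reverse-score.
reversed = (0+3) − raw = 3 − raw.
  item 1: 3 − 0 = 3
  item 2: 3 − 1 = 2
  item 3: 3
  item 4: 3 − 2 = 1
  item 5: 3 − 3 = 0
  item 6: 0
  item 7: 3
  item 8: 3 − 2 = 1
Total = 3 + 2 + 3 + 1 + 0 + 0 + 3 + 1 = 13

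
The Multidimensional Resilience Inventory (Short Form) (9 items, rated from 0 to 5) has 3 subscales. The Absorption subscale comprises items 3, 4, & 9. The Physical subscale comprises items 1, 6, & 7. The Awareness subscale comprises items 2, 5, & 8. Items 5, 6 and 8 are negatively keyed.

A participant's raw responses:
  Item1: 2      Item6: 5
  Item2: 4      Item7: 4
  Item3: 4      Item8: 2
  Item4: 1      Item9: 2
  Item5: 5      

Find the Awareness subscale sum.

7

Awareness items: 2, 5, 8.
Of these, items 5 & 8 are negatively keyed; reversed = (0+5) − raw = 5 − raw.
  item 2: 4
  item 5: 5 − 5 = 0
  item 8: 5 − 2 = 3
Sum = 4 + 0 + 3 = 7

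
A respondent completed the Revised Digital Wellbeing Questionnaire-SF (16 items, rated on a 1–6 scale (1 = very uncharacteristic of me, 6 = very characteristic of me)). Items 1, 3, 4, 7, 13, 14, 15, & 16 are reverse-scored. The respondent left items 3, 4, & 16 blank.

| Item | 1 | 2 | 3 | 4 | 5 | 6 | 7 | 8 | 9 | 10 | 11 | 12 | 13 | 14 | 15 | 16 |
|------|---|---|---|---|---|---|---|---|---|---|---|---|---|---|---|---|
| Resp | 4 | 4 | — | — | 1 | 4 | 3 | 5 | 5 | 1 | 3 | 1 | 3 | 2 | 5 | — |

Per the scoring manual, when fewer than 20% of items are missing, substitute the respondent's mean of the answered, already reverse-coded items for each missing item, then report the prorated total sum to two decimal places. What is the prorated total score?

51.69

Reverse-coded (on a 1–6 scale, reversed = 7 − raw):
  item 1: 7 − 4 = 3
  item 7: 7 − 3 = 4
  item 13: 7 − 3 = 4
  item 14: 7 − 2 = 5
  item 15: 7 − 5 = 2
Completed scored items (13 of 16): 3, 4, 1, 4, 4, 5, 5, 1, 3, 1, 4, 5, 2; sum = 42.
Person mean = 42 / 13 ≈ 3.2308
Prorated total = (42 / 13) × 16 = 51.69 (to 2 dp)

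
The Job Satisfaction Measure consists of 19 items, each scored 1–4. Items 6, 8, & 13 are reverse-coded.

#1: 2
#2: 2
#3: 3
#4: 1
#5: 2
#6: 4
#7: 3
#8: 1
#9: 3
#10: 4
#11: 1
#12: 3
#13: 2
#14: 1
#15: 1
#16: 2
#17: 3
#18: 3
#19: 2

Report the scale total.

Apply reverse scoring (reverse-coded value = 5 − response):
  item 6: 5 − 4 = 1
  item 8: 5 − 1 = 4
  item 13: 5 − 2 = 3
Scored items: 2, 2, 3, 1, 2, 1, 3, 4, 3, 4, 1, 3, 3, 1, 1, 2, 3, 3, 2
Total = 2 + 2 + 3 + 1 + 2 + 1 + 3 + 4 + 3 + 4 + 1 + 3 + 3 + 1 + 1 + 2 + 3 + 3 + 2 = 44

44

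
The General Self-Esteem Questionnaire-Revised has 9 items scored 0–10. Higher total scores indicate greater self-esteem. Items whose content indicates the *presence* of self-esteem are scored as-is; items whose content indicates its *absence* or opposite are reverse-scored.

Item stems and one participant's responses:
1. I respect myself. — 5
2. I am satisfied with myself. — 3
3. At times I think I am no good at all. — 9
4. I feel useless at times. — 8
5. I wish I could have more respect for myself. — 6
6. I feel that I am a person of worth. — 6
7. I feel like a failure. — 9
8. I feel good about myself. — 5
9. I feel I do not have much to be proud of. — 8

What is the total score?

Items 3, 4, 5, 7, 9 describe the absence/opposite of self-esteem → reverse-score.
reverse-coded value = 10 − response.
  item 1: 5
  item 2: 3
  item 3: 10 − 9 = 1
  item 4: 10 − 8 = 2
  item 5: 10 − 6 = 4
  item 6: 6
  item 7: 10 − 9 = 1
  item 8: 5
  item 9: 10 − 8 = 2
Total = 5 + 3 + 1 + 2 + 4 + 6 + 1 + 5 + 2 = 29

29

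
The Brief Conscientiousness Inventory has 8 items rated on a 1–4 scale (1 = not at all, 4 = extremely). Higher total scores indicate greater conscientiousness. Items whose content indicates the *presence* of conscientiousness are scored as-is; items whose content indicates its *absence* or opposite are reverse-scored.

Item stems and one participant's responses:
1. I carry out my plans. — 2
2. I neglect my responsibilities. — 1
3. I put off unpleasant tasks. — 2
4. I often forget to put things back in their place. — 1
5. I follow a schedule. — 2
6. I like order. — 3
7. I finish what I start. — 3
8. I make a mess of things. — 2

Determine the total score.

Items 2, 3, 4, 8 describe the absence/opposite of conscientiousness → reverse-score.
on a 1–4 scale, reversed = 5 − raw.
  item 1: 2
  item 2: 5 − 1 = 4
  item 3: 5 − 2 = 3
  item 4: 5 − 1 = 4
  item 5: 2
  item 6: 3
  item 7: 3
  item 8: 5 − 2 = 3
Total = 2 + 4 + 3 + 4 + 2 + 3 + 3 + 3 = 24

24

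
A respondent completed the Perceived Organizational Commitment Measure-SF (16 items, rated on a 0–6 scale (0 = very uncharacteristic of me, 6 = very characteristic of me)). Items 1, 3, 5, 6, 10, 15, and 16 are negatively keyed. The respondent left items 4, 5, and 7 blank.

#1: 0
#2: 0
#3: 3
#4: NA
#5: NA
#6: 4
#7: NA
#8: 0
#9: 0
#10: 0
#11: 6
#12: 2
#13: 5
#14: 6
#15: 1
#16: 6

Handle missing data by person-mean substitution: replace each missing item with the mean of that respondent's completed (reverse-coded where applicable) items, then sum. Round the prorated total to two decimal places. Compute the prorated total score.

Reverse-coded (reverse-coded value = 6 − response):
  item 1: 6 − 0 = 6
  item 3: 6 − 3 = 3
  item 6: 6 − 4 = 2
  item 10: 6 − 0 = 6
  item 15: 6 − 1 = 5
  item 16: 6 − 6 = 0
Completed scored items (13 of 16): 6, 0, 3, 2, 0, 0, 6, 6, 2, 5, 6, 5, 0; sum = 41.
Person mean = 41 / 13 ≈ 3.1538
Prorated total = (41 / 13) × 16 = 50.46 (to 2 dp)

50.46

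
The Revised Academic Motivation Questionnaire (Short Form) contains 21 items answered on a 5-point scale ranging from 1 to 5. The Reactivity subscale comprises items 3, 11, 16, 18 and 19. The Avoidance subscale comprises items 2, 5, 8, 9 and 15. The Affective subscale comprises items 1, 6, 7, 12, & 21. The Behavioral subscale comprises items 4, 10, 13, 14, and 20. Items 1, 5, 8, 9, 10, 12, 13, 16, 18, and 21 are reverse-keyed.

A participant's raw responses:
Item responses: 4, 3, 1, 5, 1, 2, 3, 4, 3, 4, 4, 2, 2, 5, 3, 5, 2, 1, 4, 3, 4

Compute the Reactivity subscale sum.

Reactivity items: 3, 11, 16, 18, 19.
Of these, items 16 and 18 are reverse-keyed; reverse-coded value = 6 − response.
  item 3: 1
  item 11: 4
  item 16: 6 − 5 = 1
  item 18: 6 − 1 = 5
  item 19: 4
Sum = 1 + 4 + 1 + 5 + 4 = 15

15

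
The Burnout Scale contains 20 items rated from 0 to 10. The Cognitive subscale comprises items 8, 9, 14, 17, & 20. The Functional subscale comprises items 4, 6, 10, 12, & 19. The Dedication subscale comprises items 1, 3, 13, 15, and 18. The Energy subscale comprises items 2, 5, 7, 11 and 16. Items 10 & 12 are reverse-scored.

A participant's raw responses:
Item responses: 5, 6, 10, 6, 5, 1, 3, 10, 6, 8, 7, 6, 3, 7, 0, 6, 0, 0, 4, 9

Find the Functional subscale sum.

17

Functional items: 4, 6, 10, 12, 19.
Of these, items 10 & 12 are reverse-scored; reverse-coded value = 10 − response.
  item 4: 6
  item 6: 1
  item 10: 10 − 8 = 2
  item 12: 10 − 6 = 4
  item 19: 4
Sum = 6 + 1 + 2 + 4 + 4 = 17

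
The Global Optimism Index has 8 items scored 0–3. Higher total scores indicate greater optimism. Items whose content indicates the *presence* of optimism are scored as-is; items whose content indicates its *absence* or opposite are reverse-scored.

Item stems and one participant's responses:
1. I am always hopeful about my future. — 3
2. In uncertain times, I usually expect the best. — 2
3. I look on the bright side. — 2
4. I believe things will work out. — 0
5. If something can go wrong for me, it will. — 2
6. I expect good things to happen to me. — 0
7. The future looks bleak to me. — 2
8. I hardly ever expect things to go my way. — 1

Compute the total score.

11

Items 5, 7, 8 describe the absence/opposite of optimism → reverse-score.
on a 0–3 scale, reversed = 3 − raw.
  item 1: 3
  item 2: 2
  item 3: 2
  item 4: 0
  item 5: 3 − 2 = 1
  item 6: 0
  item 7: 3 − 2 = 1
  item 8: 3 − 1 = 2
Total = 3 + 2 + 2 + 0 + 1 + 0 + 1 + 2 = 11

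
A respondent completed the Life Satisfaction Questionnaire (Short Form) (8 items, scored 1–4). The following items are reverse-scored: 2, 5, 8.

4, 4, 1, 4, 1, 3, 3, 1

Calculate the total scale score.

Apply reverse scoring (reverse-coded value = 5 − response):
  item 2: 5 − 4 = 1
  item 5: 5 − 1 = 4
  item 8: 5 − 1 = 4
After reverse-coding: 4, 1, 1, 4, 4, 3, 3, 4
Total = 4 + 1 + 1 + 4 + 4 + 3 + 3 + 4 = 24

24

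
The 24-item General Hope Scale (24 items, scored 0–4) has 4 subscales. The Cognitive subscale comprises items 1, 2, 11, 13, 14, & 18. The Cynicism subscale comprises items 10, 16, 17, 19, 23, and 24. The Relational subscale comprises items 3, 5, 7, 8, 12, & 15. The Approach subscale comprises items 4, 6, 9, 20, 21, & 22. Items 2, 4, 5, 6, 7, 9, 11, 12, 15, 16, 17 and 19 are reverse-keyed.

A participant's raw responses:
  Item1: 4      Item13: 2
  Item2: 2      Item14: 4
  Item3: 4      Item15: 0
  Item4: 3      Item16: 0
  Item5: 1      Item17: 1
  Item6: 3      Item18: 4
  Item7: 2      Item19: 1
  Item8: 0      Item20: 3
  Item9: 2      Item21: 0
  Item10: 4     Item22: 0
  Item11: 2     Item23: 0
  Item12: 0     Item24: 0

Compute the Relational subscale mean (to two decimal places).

2.83

Relational items: 3, 5, 7, 8, 12, 15.
Of these, items 5, 7, 12 and 15 are reverse-keyed; reversed = (0+4) − raw = 4 − raw.
  item 3: 4
  item 5: 4 − 1 = 3
  item 7: 4 − 2 = 2
  item 8: 0
  item 12: 4 − 0 = 4
  item 15: 4 − 0 = 4
Sum = 4 + 3 + 2 + 0 + 4 + 4 = 17
Mean = 17 / 6 = 2.83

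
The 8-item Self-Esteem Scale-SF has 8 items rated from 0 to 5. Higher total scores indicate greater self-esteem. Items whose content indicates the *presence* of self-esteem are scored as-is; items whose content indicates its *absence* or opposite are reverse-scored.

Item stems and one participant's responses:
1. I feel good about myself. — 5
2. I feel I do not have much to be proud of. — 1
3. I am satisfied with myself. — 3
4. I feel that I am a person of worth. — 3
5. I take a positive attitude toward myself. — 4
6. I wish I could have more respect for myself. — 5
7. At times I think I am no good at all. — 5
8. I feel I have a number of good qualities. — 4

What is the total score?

23

Items 2, 6, 7 describe the absence/opposite of self-esteem → reverse-score.
reverse-coded value = 5 − response.
  item 1: 5
  item 2: 5 − 1 = 4
  item 3: 3
  item 4: 3
  item 5: 4
  item 6: 5 − 5 = 0
  item 7: 5 − 5 = 0
  item 8: 4
Total = 5 + 4 + 3 + 3 + 4 + 0 + 0 + 4 = 23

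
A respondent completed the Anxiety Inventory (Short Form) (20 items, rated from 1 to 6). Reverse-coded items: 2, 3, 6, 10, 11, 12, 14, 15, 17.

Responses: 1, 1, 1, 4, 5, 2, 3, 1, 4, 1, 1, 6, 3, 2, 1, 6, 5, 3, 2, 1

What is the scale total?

76

Apply reverse scoring (reverse-coded value = 7 − response):
  item 2: 7 − 1 = 6
  item 3: 7 − 1 = 6
  item 6: 7 − 2 = 5
  item 10: 7 − 1 = 6
  item 11: 7 − 1 = 6
  item 12: 7 − 6 = 1
  item 14: 7 − 2 = 5
  item 15: 7 − 1 = 6
  item 17: 7 − 5 = 2
Scored responses: 1, 6, 6, 4, 5, 5, 3, 1, 4, 6, 6, 1, 3, 5, 6, 6, 2, 3, 2, 1
Total = 1 + 6 + 6 + 4 + 5 + 5 + 3 + 1 + 4 + 6 + 6 + 1 + 3 + 5 + 6 + 6 + 2 + 3 + 2 + 1 = 76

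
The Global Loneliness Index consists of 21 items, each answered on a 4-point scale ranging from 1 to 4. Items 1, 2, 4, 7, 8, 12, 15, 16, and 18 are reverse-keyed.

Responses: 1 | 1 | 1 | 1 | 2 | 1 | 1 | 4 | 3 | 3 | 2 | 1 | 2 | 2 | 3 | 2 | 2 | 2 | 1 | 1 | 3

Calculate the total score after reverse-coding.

52

Reverse-keyed items use 5 − raw:
  item 1: 5 − 1 = 4
  item 2: 5 − 1 = 4
  item 4: 5 − 1 = 4
  item 7: 5 − 1 = 4
  item 8: 5 − 4 = 1
  item 12: 5 − 1 = 4
  item 15: 5 − 3 = 2
  item 16: 5 − 2 = 3
  item 18: 5 − 2 = 3
Scored items: 4, 4, 1, 4, 2, 1, 4, 1, 3, 3, 2, 4, 2, 2, 2, 3, 2, 3, 1, 1, 3
Total = 4 + 4 + 1 + 4 + 2 + 1 + 4 + 1 + 3 + 3 + 2 + 4 + 2 + 2 + 2 + 3 + 2 + 3 + 1 + 1 + 3 = 52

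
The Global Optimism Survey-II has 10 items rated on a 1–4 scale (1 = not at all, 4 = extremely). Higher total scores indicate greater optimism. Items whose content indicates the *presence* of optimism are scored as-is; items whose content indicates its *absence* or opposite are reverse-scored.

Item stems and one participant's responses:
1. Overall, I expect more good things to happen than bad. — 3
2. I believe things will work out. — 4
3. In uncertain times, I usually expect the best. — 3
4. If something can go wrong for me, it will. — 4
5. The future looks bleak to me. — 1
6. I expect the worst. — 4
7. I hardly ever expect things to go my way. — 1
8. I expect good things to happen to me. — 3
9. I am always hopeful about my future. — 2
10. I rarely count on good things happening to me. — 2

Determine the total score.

Items 4, 5, 6, 7, 10 describe the absence/opposite of optimism → reverse-score.
reversed = (1+4) − raw = 5 − raw.
  item 1: 3
  item 2: 4
  item 3: 3
  item 4: 5 − 4 = 1
  item 5: 5 − 1 = 4
  item 6: 5 − 4 = 1
  item 7: 5 − 1 = 4
  item 8: 3
  item 9: 2
  item 10: 5 − 2 = 3
Total = 3 + 4 + 3 + 1 + 4 + 1 + 4 + 3 + 2 + 3 = 28

28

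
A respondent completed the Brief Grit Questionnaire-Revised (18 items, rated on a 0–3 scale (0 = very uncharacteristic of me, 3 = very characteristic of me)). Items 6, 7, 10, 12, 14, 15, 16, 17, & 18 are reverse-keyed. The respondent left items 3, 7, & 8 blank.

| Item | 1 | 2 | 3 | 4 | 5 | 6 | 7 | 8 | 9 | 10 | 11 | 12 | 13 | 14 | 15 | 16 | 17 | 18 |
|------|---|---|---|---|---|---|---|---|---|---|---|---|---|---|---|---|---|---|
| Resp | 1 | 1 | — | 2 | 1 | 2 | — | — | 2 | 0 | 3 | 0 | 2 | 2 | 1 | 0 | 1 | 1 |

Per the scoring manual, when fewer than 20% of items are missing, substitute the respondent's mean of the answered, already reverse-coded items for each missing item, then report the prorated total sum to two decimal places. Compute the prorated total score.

Reverse-coded (reverse-coded value = 3 − response):
  item 6: 3 − 2 = 1
  item 10: 3 − 0 = 3
  item 12: 3 − 0 = 3
  item 14: 3 − 2 = 1
  item 15: 3 − 1 = 2
  item 16: 3 − 0 = 3
  item 17: 3 − 1 = 2
  item 18: 3 − 1 = 2
Completed scored items (15 of 18): 1, 1, 2, 1, 1, 2, 3, 3, 3, 2, 1, 2, 3, 2, 2; sum = 29.
Person mean = 29 / 15 ≈ 1.9333
Prorated total = (29 / 15) × 18 = 34.80 (to 2 dp)

34.80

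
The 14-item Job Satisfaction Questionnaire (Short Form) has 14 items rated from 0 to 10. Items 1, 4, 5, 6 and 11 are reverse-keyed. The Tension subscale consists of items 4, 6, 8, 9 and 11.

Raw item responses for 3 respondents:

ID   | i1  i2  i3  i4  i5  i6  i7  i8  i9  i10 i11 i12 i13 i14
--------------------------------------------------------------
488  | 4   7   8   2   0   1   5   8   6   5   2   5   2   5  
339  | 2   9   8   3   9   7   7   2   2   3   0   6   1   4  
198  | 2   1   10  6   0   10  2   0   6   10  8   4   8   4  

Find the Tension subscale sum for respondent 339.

24

Respondent 339 raw: 2, 9, 8, 3, 9, 7, 7, 2, 2, 3, 0, 6, 1, 4.
Tension items: 4, 6, 8, 9, 11.
Reverse-coded (on a 0–10 scale, reversed = 10 − raw):
  item 4: 10 − 3 = 7
  item 6: 10 − 7 = 3
  item 8: 2
  item 9: 2
  item 11: 10 − 0 = 10
Sum = 7 + 3 + 2 + 2 + 10 = 24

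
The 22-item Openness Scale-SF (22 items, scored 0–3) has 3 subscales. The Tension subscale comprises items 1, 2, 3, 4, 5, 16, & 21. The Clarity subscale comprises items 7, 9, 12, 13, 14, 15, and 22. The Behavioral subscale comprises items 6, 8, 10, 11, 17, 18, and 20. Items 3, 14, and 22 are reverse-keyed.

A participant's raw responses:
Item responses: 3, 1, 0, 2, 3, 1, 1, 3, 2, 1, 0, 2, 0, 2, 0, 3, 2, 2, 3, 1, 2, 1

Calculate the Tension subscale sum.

Tension items: 1, 2, 3, 4, 5, 16, 21.
Of these, item 3 is reverse-keyed; reverse-coded value = 3 − response.
  item 1: 3
  item 2: 1
  item 3: 3 − 0 = 3
  item 4: 2
  item 5: 3
  item 16: 3
  item 21: 2
Sum = 3 + 1 + 3 + 2 + 3 + 3 + 2 = 17

17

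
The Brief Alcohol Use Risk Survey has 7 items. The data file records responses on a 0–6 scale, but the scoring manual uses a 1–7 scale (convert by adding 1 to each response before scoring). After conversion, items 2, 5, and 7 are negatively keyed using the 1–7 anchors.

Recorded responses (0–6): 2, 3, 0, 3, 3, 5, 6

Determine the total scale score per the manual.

23

Convert to 1–7: 3, 4, 1, 4, 4, 6, 7
Reverse-coded (on a 1–7 scale, reversed = 8 − raw):
  item 2: 8 − 4 = 4
  item 5: 8 − 4 = 4
  item 7: 8 − 7 = 1
Scored: 3, 4, 1, 4, 4, 6, 1
Total = 23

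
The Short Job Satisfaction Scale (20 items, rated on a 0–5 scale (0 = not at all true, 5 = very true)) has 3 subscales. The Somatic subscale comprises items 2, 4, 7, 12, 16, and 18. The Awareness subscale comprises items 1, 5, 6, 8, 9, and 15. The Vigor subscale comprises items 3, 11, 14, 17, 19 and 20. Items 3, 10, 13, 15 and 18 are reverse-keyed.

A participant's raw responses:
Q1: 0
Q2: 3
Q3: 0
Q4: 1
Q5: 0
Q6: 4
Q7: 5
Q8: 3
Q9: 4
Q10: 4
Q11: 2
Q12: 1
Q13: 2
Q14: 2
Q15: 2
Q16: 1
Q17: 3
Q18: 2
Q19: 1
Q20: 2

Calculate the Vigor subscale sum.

15

Vigor items: 3, 11, 14, 17, 19, 20.
Of these, item 3 is reverse-keyed; on a 0–5 scale, reversed = 5 − raw.
  item 3: 5 − 0 = 5
  item 11: 2
  item 14: 2
  item 17: 3
  item 19: 1
  item 20: 2
Sum = 5 + 2 + 2 + 3 + 1 + 2 = 15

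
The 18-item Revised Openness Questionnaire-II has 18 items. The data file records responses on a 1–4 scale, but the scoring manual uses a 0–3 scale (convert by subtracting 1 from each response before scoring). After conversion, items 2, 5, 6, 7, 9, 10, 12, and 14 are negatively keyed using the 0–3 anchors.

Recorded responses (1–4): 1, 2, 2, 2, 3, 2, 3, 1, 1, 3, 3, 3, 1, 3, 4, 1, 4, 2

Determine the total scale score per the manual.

23

Convert to 0–3: 0, 1, 1, 1, 2, 1, 2, 0, 0, 2, 2, 2, 0, 2, 3, 0, 3, 1
Reverse-coded (reversed = (0+3) − raw = 3 − raw):
  item 2: 3 − 1 = 2
  item 5: 3 − 2 = 1
  item 6: 3 − 1 = 2
  item 7: 3 − 2 = 1
  item 9: 3 − 0 = 3
  item 10: 3 − 2 = 1
  item 12: 3 − 2 = 1
  item 14: 3 − 2 = 1
Scored: 0, 2, 1, 1, 1, 2, 1, 0, 3, 1, 2, 1, 0, 1, 3, 0, 3, 1
Total = 23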